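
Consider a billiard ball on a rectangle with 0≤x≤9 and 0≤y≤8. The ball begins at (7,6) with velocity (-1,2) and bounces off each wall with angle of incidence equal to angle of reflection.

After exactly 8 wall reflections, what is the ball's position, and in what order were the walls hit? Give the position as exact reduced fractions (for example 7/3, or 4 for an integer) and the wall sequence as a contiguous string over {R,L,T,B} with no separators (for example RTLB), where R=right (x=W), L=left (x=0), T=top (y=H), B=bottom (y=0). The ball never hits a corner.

1. t=1 → T at (6,8); v=(-1,-2)
2. t=4 → B at (2,0); v=(-1,2)
3. t=2 → L at (0,4); v=(1,2)
4. t=2 → T at (2,8); v=(1,-2)
5. t=4 → B at (6,0); v=(1,2)
6. t=3 → R at (9,6); v=(-1,2)
7. t=1 → T at (8,8); v=(-1,-2)
8. t=4 → B at (4,0); v=(-1,2)

Final position: (4,0)
Wall sequence: TBLTBRTB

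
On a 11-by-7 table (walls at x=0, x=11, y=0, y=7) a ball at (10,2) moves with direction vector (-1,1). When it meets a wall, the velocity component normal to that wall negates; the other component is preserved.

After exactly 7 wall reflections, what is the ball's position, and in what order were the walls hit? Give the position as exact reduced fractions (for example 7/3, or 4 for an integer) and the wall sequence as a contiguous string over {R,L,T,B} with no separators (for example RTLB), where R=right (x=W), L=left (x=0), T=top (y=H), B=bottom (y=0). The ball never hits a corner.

1. t=5 → T at (5,7); v=(-1,-1)
2. t=5 → L at (0,2); v=(1,-1)
3. t=2 → B at (2,0); v=(1,1)
4. t=7 → T at (9,7); v=(1,-1)
5. t=2 → R at (11,5); v=(-1,-1)
6. t=5 → B at (6,0); v=(-1,1)
7. t=6 → L at (0,6); v=(1,1)

Final position: (0,6)
Wall sequence: TLBTRBL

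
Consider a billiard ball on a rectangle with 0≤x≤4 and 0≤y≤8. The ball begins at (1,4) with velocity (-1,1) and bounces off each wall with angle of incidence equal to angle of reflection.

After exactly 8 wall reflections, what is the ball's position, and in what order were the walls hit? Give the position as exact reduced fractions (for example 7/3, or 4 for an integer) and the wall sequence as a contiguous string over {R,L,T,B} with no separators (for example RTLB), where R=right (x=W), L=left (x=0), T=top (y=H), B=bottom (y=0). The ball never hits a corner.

1. t=1 → L at (0,5); v=(1,1)
2. t=3 → T at (3,8); v=(1,-1)
3. t=1 → R at (4,7); v=(-1,-1)
4. t=4 → L at (0,3); v=(1,-1)
5. t=3 → B at (3,0); v=(1,1)
6. t=1 → R at (4,1); v=(-1,1)
7. t=4 → L at (0,5); v=(1,1)
8. t=3 → T at (3,8); v=(1,-1)

Final position: (3,8)
Wall sequence: LTRLBRLT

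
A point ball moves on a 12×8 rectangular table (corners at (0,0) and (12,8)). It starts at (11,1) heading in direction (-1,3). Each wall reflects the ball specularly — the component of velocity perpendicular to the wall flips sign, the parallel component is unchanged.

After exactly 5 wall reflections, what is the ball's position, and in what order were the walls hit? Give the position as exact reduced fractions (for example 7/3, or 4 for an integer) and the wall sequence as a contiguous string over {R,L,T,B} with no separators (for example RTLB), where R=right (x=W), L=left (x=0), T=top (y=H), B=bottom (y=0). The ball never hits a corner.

1. t=7/3 → T at (26/3,8); v=(-1,-3)
2. t=8/3 → B at (6,0); v=(-1,3)
3. t=8/3 → T at (10/3,8); v=(-1,-3)
4. t=8/3 → B at (2/3,0); v=(-1,3)
5. t=2/3 → L at (0,2); v=(1,3)

Final position: (0,2)
Wall sequence: TBTBL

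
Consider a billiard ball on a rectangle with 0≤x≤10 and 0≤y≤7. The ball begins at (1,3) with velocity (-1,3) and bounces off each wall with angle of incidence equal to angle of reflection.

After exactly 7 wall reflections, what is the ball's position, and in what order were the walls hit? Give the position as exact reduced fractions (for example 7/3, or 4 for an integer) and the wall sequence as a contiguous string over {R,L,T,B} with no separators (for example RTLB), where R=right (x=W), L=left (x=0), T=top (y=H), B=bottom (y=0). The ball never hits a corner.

Final position: (10,6)
Wall sequence: LTBTBTR

1. t=1 → L at (0,6); v=(1,3)
2. t=1/3 → T at (1/3,7); v=(1,-3)
3. t=7/3 → B at (8/3,0); v=(1,3)
4. t=7/3 → T at (5,7); v=(1,-3)
5. t=7/3 → B at (22/3,0); v=(1,3)
6. t=7/3 → T at (29/3,7); v=(1,-3)
7. t=1/3 → R at (10,6); v=(-1,-3)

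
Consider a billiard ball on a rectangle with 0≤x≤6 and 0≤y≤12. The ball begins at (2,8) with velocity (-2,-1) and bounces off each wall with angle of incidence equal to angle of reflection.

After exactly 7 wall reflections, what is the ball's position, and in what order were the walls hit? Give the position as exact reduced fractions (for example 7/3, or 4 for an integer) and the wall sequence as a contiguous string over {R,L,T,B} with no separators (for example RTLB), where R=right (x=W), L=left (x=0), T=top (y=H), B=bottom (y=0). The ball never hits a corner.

Final position: (6,8)
Wall sequence: LRLBRLR

1. t=1 → L at (0,7); v=(2,-1)
2. t=3 → R at (6,4); v=(-2,-1)
3. t=3 → L at (0,1); v=(2,-1)
4. t=1 → B at (2,0); v=(2,1)
5. t=2 → R at (6,2); v=(-2,1)
6. t=3 → L at (0,5); v=(2,1)
7. t=3 → R at (6,8); v=(-2,1)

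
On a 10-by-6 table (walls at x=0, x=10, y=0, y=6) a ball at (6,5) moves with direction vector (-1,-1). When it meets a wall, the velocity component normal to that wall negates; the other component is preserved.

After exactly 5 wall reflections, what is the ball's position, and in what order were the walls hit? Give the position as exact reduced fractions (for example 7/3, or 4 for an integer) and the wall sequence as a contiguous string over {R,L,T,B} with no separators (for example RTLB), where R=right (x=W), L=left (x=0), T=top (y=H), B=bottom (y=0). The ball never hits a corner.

1. t=5 → B at (1,0); v=(-1,1)
2. t=1 → L at (0,1); v=(1,1)
3. t=5 → T at (5,6); v=(1,-1)
4. t=5 → R at (10,1); v=(-1,-1)
5. t=1 → B at (9,0); v=(-1,1)

Final position: (9,0)
Wall sequence: BLTRB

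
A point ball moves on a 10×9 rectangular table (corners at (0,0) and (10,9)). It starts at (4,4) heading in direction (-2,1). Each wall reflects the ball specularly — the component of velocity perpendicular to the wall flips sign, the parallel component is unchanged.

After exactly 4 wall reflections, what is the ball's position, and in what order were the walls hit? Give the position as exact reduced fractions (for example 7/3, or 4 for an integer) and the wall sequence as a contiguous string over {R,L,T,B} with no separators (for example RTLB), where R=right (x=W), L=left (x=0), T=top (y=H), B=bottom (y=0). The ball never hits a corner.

Final position: (0,2)
Wall sequence: LTRL

1. t=2 → L at (0,6); v=(2,1)
2. t=3 → T at (6,9); v=(2,-1)
3. t=2 → R at (10,7); v=(-2,-1)
4. t=5 → L at (0,2); v=(2,-1)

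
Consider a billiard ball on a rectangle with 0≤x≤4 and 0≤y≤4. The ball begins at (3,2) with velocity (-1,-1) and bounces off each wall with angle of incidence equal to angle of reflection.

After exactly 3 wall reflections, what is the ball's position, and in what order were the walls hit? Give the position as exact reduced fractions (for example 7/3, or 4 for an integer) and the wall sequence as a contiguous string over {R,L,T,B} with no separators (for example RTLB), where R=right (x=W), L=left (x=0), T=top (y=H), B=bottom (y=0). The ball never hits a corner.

1. t=2 → B at (1,0); v=(-1,1)
2. t=1 → L at (0,1); v=(1,1)
3. t=3 → T at (3,4); v=(1,-1)

Final position: (3,4)
Wall sequence: BLT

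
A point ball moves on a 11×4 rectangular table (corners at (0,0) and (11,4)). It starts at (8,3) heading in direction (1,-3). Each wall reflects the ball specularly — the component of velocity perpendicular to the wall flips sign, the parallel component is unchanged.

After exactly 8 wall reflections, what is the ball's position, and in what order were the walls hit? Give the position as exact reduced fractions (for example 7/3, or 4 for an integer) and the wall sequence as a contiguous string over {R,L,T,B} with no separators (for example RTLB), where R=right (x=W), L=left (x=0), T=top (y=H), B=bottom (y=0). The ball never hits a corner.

1. t=1 → B at (9,0); v=(1,3)
2. t=4/3 → T at (31/3,4); v=(1,-3)
3. t=2/3 → R at (11,2); v=(-1,-3)
4. t=2/3 → B at (31/3,0); v=(-1,3)
5. t=4/3 → T at (9,4); v=(-1,-3)
6. t=4/3 → B at (23/3,0); v=(-1,3)
7. t=4/3 → T at (19/3,4); v=(-1,-3)
8. t=4/3 → B at (5,0); v=(-1,3)

Final position: (5,0)
Wall sequence: BTRBTBTB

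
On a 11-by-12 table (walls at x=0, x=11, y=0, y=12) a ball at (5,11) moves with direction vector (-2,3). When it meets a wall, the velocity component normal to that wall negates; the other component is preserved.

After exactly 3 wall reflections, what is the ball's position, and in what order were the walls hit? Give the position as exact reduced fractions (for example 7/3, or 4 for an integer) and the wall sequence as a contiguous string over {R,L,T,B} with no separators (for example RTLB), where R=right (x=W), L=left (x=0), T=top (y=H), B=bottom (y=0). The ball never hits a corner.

1. t=1/3 → T at (13/3,12); v=(-2,-3)
2. t=13/6 → L at (0,11/2); v=(2,-3)
3. t=11/6 → B at (11/3,0); v=(2,3)

Final position: (11/3,0)
Wall sequence: TLB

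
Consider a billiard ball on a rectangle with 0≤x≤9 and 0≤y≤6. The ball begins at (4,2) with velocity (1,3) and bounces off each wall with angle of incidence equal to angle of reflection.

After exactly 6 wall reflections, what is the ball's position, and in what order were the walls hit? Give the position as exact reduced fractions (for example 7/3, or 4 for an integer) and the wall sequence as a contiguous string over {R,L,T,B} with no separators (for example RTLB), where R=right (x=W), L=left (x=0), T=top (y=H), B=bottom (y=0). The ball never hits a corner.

Final position: (14/3,6)
Wall sequence: TBRTBT

1. t=4/3 → T at (16/3,6); v=(1,-3)
2. t=2 → B at (22/3,0); v=(1,3)
3. t=5/3 → R at (9,5); v=(-1,3)
4. t=1/3 → T at (26/3,6); v=(-1,-3)
5. t=2 → B at (20/3,0); v=(-1,3)
6. t=2 → T at (14/3,6); v=(-1,-3)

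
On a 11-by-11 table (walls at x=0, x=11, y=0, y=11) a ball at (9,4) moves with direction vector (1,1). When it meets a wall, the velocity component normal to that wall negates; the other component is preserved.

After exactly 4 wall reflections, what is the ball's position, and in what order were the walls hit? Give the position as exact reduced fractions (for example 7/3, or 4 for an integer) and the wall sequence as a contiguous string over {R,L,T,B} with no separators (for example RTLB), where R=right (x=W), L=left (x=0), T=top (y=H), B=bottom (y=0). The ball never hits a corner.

1. t=2 → R at (11,6); v=(-1,1)
2. t=5 → T at (6,11); v=(-1,-1)
3. t=6 → L at (0,5); v=(1,-1)
4. t=5 → B at (5,0); v=(1,1)

Final position: (5,0)
Wall sequence: RTLB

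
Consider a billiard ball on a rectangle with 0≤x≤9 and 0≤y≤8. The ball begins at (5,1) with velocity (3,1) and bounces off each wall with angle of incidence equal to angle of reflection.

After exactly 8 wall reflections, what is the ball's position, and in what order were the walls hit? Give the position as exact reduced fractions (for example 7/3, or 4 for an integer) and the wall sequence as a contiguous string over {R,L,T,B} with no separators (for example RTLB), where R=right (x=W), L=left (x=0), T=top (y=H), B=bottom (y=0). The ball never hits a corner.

Final position: (0,4/3)
Wall sequence: RLTRLRBL

1. t=4/3 → R at (9,7/3); v=(-3,1)
2. t=3 → L at (0,16/3); v=(3,1)
3. t=8/3 → T at (8,8); v=(3,-1)
4. t=1/3 → R at (9,23/3); v=(-3,-1)
5. t=3 → L at (0,14/3); v=(3,-1)
6. t=3 → R at (9,5/3); v=(-3,-1)
7. t=5/3 → B at (4,0); v=(-3,1)
8. t=4/3 → L at (0,4/3); v=(3,1)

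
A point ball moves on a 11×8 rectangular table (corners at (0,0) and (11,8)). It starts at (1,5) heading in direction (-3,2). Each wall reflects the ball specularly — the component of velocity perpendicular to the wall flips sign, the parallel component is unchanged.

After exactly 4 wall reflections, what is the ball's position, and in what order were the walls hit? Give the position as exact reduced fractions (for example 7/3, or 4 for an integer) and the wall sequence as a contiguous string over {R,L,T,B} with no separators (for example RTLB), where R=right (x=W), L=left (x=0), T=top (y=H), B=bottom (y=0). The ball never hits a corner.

Final position: (13/2,0)
Wall sequence: LTRB

1. t=1/3 → L at (0,17/3); v=(3,2)
2. t=7/6 → T at (7/2,8); v=(3,-2)
3. t=5/2 → R at (11,3); v=(-3,-2)
4. t=3/2 → B at (13/2,0); v=(-3,2)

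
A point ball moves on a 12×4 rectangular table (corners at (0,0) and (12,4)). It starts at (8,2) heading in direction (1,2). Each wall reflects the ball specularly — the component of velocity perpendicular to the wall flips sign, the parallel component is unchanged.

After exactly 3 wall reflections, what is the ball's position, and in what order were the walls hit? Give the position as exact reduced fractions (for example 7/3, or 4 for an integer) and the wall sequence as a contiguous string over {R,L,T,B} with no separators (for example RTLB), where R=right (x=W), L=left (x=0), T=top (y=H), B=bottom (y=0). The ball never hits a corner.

1. t=1 → T at (9,4); v=(1,-2)
2. t=2 → B at (11,0); v=(1,2)
3. t=1 → R at (12,2); v=(-1,2)

Final position: (12,2)
Wall sequence: TBR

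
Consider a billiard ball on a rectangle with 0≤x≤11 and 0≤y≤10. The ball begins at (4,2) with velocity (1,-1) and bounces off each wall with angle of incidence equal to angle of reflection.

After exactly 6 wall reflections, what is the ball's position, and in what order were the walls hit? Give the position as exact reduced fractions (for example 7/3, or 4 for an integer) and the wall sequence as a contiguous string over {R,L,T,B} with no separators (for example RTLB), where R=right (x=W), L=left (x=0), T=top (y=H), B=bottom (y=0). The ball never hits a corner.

Final position: (11,7)
Wall sequence: BRTLBR

1. t=2 → B at (6,0); v=(1,1)
2. t=5 → R at (11,5); v=(-1,1)
3. t=5 → T at (6,10); v=(-1,-1)
4. t=6 → L at (0,4); v=(1,-1)
5. t=4 → B at (4,0); v=(1,1)
6. t=7 → R at (11,7); v=(-1,1)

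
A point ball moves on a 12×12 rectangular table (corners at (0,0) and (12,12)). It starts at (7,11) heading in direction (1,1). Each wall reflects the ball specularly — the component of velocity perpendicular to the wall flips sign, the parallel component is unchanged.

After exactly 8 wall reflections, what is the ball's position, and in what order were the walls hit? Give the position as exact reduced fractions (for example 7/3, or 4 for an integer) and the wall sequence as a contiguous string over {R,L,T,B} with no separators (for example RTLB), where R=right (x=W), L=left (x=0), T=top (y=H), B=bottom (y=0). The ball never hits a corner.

Final position: (0,4)
Wall sequence: TRBLTRBL

1. t=1 → T at (8,12); v=(1,-1)
2. t=4 → R at (12,8); v=(-1,-1)
3. t=8 → B at (4,0); v=(-1,1)
4. t=4 → L at (0,4); v=(1,1)
5. t=8 → T at (8,12); v=(1,-1)
6. t=4 → R at (12,8); v=(-1,-1)
7. t=8 → B at (4,0); v=(-1,1)
8. t=4 → L at (0,4); v=(1,1)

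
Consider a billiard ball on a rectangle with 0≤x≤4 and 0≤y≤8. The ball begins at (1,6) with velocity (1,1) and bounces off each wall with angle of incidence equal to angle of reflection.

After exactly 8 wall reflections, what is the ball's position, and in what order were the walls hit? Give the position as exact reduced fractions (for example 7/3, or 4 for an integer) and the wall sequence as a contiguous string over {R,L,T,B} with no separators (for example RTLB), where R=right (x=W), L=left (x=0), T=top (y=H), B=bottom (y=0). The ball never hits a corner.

1. t=2 → T at (3,8); v=(1,-1)
2. t=1 → R at (4,7); v=(-1,-1)
3. t=4 → L at (0,3); v=(1,-1)
4. t=3 → B at (3,0); v=(1,1)
5. t=1 → R at (4,1); v=(-1,1)
6. t=4 → L at (0,5); v=(1,1)
7. t=3 → T at (3,8); v=(1,-1)
8. t=1 → R at (4,7); v=(-1,-1)

Final position: (4,7)
Wall sequence: TRLBRLTR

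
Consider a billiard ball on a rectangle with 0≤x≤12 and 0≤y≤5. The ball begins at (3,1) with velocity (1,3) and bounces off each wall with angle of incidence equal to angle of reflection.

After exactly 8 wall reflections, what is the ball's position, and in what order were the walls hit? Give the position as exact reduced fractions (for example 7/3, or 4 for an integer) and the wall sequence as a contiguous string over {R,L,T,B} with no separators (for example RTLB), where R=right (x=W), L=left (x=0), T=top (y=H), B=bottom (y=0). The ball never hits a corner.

Final position: (29/3,5)
Wall sequence: TBTBTRBT

1. t=4/3 → T at (13/3,5); v=(1,-3)
2. t=5/3 → B at (6,0); v=(1,3)
3. t=5/3 → T at (23/3,5); v=(1,-3)
4. t=5/3 → B at (28/3,0); v=(1,3)
5. t=5/3 → T at (11,5); v=(1,-3)
6. t=1 → R at (12,2); v=(-1,-3)
7. t=2/3 → B at (34/3,0); v=(-1,3)
8. t=5/3 → T at (29/3,5); v=(-1,-3)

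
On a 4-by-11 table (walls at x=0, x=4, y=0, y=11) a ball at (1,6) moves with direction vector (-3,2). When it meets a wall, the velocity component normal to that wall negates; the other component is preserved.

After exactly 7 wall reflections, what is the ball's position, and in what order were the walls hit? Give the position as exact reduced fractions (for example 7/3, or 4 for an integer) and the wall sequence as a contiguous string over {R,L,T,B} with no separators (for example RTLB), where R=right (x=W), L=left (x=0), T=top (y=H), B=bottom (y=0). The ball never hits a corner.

1. t=1/3 → L at (0,20/3); v=(3,2)
2. t=4/3 → R at (4,28/3); v=(-3,2)
3. t=5/6 → T at (3/2,11); v=(-3,-2)
4. t=1/2 → L at (0,10); v=(3,-2)
5. t=4/3 → R at (4,22/3); v=(-3,-2)
6. t=4/3 → L at (0,14/3); v=(3,-2)
7. t=4/3 → R at (4,2); v=(-3,-2)

Final position: (4,2)
Wall sequence: LRTLRLR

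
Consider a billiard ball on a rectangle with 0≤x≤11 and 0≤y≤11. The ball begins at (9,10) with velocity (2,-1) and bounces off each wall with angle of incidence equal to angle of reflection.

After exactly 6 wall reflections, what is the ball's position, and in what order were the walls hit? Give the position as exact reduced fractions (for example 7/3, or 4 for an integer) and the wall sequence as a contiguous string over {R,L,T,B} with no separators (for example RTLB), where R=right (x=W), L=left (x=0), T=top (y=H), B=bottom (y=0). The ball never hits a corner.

1. t=1 → R at (11,9); v=(-2,-1)
2. t=11/2 → L at (0,7/2); v=(2,-1)
3. t=7/2 → B at (7,0); v=(2,1)
4. t=2 → R at (11,2); v=(-2,1)
5. t=11/2 → L at (0,15/2); v=(2,1)
6. t=7/2 → T at (7,11); v=(2,-1)

Final position: (7,11)
Wall sequence: RLBRLT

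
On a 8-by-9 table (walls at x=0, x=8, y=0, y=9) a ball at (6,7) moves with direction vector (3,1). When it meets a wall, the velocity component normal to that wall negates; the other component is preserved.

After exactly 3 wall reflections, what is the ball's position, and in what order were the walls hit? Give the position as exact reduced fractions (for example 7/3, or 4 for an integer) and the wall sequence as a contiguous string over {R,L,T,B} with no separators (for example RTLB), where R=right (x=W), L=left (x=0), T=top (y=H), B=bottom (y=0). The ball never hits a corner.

1. t=2/3 → R at (8,23/3); v=(-3,1)
2. t=4/3 → T at (4,9); v=(-3,-1)
3. t=4/3 → L at (0,23/3); v=(3,-1)

Final position: (0,23/3)
Wall sequence: RTL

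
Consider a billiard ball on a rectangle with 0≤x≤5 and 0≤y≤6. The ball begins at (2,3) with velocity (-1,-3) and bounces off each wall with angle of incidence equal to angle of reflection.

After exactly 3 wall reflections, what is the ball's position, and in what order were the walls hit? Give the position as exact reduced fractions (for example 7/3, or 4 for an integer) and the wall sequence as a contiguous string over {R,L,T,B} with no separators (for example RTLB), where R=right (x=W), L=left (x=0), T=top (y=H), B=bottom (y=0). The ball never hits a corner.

1. t=1 → B at (1,0); v=(-1,3)
2. t=1 → L at (0,3); v=(1,3)
3. t=1 → T at (1,6); v=(1,-3)

Final position: (1,6)
Wall sequence: BLT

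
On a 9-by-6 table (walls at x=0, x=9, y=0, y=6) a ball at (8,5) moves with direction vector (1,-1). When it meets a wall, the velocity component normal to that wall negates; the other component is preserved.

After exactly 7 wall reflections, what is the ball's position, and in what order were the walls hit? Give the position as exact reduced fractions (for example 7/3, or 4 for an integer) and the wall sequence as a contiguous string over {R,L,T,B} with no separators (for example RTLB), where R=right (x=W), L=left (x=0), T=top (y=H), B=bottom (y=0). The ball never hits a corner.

1. t=1 → R at (9,4); v=(-1,-1)
2. t=4 → B at (5,0); v=(-1,1)
3. t=5 → L at (0,5); v=(1,1)
4. t=1 → T at (1,6); v=(1,-1)
5. t=6 → B at (7,0); v=(1,1)
6. t=2 → R at (9,2); v=(-1,1)
7. t=4 → T at (5,6); v=(-1,-1)

Final position: (5,6)
Wall sequence: RBLTBRT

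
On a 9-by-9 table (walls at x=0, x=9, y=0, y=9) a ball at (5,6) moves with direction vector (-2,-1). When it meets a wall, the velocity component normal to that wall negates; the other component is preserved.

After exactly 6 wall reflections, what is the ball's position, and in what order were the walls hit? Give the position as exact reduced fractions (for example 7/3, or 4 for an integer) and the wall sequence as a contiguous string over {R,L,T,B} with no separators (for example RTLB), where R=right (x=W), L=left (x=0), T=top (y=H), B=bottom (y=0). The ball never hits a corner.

Final position: (9,8)
Wall sequence: LBRLTR

1. t=5/2 → L at (0,7/2); v=(2,-1)
2. t=7/2 → B at (7,0); v=(2,1)
3. t=1 → R at (9,1); v=(-2,1)
4. t=9/2 → L at (0,11/2); v=(2,1)
5. t=7/2 → T at (7,9); v=(2,-1)
6. t=1 → R at (9,8); v=(-2,-1)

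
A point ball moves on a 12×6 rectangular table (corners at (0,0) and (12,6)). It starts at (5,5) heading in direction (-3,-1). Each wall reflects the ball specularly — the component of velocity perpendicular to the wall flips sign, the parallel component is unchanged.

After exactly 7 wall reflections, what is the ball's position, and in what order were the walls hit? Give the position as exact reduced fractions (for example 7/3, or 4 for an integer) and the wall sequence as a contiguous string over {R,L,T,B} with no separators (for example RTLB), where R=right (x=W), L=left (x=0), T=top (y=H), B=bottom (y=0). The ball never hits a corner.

Final position: (2,0)
Wall sequence: LBRLTRB

1. t=5/3 → L at (0,10/3); v=(3,-1)
2. t=10/3 → B at (10,0); v=(3,1)
3. t=2/3 → R at (12,2/3); v=(-3,1)
4. t=4 → L at (0,14/3); v=(3,1)
5. t=4/3 → T at (4,6); v=(3,-1)
6. t=8/3 → R at (12,10/3); v=(-3,-1)
7. t=10/3 → B at (2,0); v=(-3,1)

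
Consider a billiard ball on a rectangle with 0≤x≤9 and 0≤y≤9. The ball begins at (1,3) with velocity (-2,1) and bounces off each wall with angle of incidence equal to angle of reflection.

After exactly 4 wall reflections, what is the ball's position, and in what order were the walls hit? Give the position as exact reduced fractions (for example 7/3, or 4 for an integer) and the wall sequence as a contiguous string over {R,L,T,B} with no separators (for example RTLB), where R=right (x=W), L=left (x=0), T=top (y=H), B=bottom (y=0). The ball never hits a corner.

Final position: (0,11/2)
Wall sequence: LRTL

1. t=1/2 → L at (0,7/2); v=(2,1)
2. t=9/2 → R at (9,8); v=(-2,1)
3. t=1 → T at (7,9); v=(-2,-1)
4. t=7/2 → L at (0,11/2); v=(2,-1)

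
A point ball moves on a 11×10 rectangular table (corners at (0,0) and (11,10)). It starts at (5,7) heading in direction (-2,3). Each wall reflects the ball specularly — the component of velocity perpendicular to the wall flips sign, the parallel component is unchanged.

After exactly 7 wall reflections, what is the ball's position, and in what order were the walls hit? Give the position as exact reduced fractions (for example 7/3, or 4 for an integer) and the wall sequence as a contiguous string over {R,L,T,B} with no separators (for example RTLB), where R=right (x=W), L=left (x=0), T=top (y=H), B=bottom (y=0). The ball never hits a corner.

Final position: (0,15/2)
Wall sequence: TLBTRBL

1. t=1 → T at (3,10); v=(-2,-3)
2. t=3/2 → L at (0,11/2); v=(2,-3)
3. t=11/6 → B at (11/3,0); v=(2,3)
4. t=10/3 → T at (31/3,10); v=(2,-3)
5. t=1/3 → R at (11,9); v=(-2,-3)
6. t=3 → B at (5,0); v=(-2,3)
7. t=5/2 → L at (0,15/2); v=(2,3)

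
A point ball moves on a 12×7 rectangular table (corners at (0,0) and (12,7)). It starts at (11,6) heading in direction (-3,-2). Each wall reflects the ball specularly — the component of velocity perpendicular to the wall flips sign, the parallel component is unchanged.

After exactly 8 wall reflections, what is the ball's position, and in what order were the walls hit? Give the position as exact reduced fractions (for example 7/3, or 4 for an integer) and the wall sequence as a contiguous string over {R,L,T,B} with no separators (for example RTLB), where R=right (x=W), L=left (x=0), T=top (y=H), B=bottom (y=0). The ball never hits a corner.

1. t=3 → B at (2,0); v=(-3,2)
2. t=2/3 → L at (0,4/3); v=(3,2)
3. t=17/6 → T at (17/2,7); v=(3,-2)
4. t=7/6 → R at (12,14/3); v=(-3,-2)
5. t=7/3 → B at (5,0); v=(-3,2)
6. t=5/3 → L at (0,10/3); v=(3,2)
7. t=11/6 → T at (11/2,7); v=(3,-2)
8. t=13/6 → R at (12,8/3); v=(-3,-2)

Final position: (12,8/3)
Wall sequence: BLTRBLTR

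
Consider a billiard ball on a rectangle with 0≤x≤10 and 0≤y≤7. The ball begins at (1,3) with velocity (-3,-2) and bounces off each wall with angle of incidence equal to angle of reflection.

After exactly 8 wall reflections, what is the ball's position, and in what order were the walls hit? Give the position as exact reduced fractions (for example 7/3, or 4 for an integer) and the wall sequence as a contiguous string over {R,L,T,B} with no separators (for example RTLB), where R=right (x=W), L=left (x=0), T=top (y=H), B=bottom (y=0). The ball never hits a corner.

Final position: (5,7)
Wall sequence: LBRTLBRT

1. t=1/3 → L at (0,7/3); v=(3,-2)
2. t=7/6 → B at (7/2,0); v=(3,2)
3. t=13/6 → R at (10,13/3); v=(-3,2)
4. t=4/3 → T at (6,7); v=(-3,-2)
5. t=2 → L at (0,3); v=(3,-2)
6. t=3/2 → B at (9/2,0); v=(3,2)
7. t=11/6 → R at (10,11/3); v=(-3,2)
8. t=5/3 → T at (5,7); v=(-3,-2)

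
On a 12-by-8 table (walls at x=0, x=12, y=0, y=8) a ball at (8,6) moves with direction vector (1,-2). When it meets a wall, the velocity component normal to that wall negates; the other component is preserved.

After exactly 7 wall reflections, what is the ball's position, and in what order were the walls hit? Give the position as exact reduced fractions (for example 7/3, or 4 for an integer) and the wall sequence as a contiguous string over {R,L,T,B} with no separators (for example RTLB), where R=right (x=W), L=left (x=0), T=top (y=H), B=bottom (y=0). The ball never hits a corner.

Final position: (3,0)
Wall sequence: BRTBTLB

1. t=3 → B at (11,0); v=(1,2)
2. t=1 → R at (12,2); v=(-1,2)
3. t=3 → T at (9,8); v=(-1,-2)
4. t=4 → B at (5,0); v=(-1,2)
5. t=4 → T at (1,8); v=(-1,-2)
6. t=1 → L at (0,6); v=(1,-2)
7. t=3 → B at (3,0); v=(1,2)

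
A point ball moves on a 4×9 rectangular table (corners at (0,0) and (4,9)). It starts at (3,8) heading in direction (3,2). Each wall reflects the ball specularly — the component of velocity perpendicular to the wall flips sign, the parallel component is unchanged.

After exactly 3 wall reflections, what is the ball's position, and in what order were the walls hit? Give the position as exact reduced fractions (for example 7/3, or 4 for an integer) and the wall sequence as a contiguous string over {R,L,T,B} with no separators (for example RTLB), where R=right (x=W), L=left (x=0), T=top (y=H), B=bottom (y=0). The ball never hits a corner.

Final position: (0,20/3)
Wall sequence: RTL

1. t=1/3 → R at (4,26/3); v=(-3,2)
2. t=1/6 → T at (7/2,9); v=(-3,-2)
3. t=7/6 → L at (0,20/3); v=(3,-2)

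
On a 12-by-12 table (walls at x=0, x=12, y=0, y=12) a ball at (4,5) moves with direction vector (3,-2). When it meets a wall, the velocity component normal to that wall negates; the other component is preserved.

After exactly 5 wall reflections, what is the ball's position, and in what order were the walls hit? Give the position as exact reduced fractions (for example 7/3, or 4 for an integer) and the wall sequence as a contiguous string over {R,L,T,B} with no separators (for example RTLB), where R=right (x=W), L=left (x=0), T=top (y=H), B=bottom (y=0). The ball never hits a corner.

Final position: (12,23/3)
Wall sequence: BRLTR

1. t=5/2 → B at (23/2,0); v=(3,2)
2. t=1/6 → R at (12,1/3); v=(-3,2)
3. t=4 → L at (0,25/3); v=(3,2)
4. t=11/6 → T at (11/2,12); v=(3,-2)
5. t=13/6 → R at (12,23/3); v=(-3,-2)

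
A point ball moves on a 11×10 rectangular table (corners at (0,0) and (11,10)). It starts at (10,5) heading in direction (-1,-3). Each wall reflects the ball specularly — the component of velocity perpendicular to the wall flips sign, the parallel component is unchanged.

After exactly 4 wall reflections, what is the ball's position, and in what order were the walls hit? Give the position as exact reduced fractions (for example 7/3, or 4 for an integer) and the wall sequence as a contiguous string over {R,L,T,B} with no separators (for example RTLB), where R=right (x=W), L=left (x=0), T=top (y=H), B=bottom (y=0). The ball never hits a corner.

Final position: (0,5)
Wall sequence: BTBL

1. t=5/3 → B at (25/3,0); v=(-1,3)
2. t=10/3 → T at (5,10); v=(-1,-3)
3. t=10/3 → B at (5/3,0); v=(-1,3)
4. t=5/3 → L at (0,5); v=(1,3)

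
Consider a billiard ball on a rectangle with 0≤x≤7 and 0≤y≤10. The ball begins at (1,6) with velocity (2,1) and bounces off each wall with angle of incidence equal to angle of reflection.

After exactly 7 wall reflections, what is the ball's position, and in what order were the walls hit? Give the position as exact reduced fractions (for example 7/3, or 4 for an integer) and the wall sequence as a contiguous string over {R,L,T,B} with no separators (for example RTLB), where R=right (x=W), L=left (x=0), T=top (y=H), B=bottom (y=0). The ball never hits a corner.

Final position: (7,3)
Wall sequence: RTLRLBR

1. t=3 → R at (7,9); v=(-2,1)
2. t=1 → T at (5,10); v=(-2,-1)
3. t=5/2 → L at (0,15/2); v=(2,-1)
4. t=7/2 → R at (7,4); v=(-2,-1)
5. t=7/2 → L at (0,1/2); v=(2,-1)
6. t=1/2 → B at (1,0); v=(2,1)
7. t=3 → R at (7,3); v=(-2,1)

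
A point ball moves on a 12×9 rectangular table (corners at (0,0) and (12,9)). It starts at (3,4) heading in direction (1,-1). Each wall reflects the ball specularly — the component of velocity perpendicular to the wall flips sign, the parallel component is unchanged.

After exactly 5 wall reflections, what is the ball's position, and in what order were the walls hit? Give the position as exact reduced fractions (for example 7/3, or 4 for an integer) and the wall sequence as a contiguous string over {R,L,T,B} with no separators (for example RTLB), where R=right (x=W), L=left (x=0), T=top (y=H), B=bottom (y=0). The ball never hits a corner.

Final position: (1,0)
Wall sequence: BRTLB

1. t=4 → B at (7,0); v=(1,1)
2. t=5 → R at (12,5); v=(-1,1)
3. t=4 → T at (8,9); v=(-1,-1)
4. t=8 → L at (0,1); v=(1,-1)
5. t=1 → B at (1,0); v=(1,1)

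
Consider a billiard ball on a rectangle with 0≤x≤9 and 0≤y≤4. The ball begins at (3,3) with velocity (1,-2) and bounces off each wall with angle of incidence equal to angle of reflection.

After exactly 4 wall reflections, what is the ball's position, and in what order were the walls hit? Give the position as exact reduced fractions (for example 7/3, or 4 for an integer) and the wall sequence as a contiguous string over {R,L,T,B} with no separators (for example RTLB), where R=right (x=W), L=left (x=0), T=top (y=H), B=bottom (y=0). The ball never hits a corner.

1. t=3/2 → B at (9/2,0); v=(1,2)
2. t=2 → T at (13/2,4); v=(1,-2)
3. t=2 → B at (17/2,0); v=(1,2)
4. t=1/2 → R at (9,1); v=(-1,2)

Final position: (9,1)
Wall sequence: BTBR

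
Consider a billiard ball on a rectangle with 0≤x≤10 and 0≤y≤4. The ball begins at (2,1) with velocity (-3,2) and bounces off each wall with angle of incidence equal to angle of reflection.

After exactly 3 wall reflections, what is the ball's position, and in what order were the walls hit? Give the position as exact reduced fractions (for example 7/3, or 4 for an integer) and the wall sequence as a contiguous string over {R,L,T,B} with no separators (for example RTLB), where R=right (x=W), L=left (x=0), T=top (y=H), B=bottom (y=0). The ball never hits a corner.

1. t=2/3 → L at (0,7/3); v=(3,2)
2. t=5/6 → T at (5/2,4); v=(3,-2)
3. t=2 → B at (17/2,0); v=(3,2)

Final position: (17/2,0)
Wall sequence: LTB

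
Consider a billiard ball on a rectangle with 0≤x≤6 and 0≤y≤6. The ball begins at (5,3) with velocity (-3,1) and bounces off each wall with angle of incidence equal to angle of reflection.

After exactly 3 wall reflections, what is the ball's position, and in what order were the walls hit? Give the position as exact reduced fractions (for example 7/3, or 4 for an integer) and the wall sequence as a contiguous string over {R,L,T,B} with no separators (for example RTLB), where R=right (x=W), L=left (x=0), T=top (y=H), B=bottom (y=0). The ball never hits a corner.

1. t=5/3 → L at (0,14/3); v=(3,1)
2. t=4/3 → T at (4,6); v=(3,-1)
3. t=2/3 → R at (6,16/3); v=(-3,-1)

Final position: (6,16/3)
Wall sequence: LTR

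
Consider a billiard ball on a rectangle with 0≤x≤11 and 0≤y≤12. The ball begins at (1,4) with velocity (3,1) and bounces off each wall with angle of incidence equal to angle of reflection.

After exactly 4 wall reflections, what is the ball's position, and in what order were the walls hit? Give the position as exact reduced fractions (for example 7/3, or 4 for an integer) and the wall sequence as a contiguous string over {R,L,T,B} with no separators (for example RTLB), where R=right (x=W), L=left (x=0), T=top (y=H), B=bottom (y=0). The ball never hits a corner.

1. t=10/3 → R at (11,22/3); v=(-3,1)
2. t=11/3 → L at (0,11); v=(3,1)
3. t=1 → T at (3,12); v=(3,-1)
4. t=8/3 → R at (11,28/3); v=(-3,-1)

Final position: (11,28/3)
Wall sequence: RLTR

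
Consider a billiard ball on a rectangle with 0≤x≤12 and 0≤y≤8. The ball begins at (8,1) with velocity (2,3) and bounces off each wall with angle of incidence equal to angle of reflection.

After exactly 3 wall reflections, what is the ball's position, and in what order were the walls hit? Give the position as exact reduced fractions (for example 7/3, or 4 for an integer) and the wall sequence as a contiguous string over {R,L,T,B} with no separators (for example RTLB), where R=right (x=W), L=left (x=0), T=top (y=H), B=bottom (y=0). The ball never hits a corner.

Final position: (6,0)
Wall sequence: RTB

1. t=2 → R at (12,7); v=(-2,3)
2. t=1/3 → T at (34/3,8); v=(-2,-3)
3. t=8/3 → B at (6,0); v=(-2,3)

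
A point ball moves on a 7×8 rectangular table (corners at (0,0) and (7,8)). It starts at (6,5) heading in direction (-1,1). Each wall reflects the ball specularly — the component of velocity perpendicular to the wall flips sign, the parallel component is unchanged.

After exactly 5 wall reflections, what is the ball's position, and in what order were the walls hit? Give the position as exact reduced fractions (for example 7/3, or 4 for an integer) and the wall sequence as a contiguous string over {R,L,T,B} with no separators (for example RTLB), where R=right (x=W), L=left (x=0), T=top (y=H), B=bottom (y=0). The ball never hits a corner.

1. t=3 → T at (3,8); v=(-1,-1)
2. t=3 → L at (0,5); v=(1,-1)
3. t=5 → B at (5,0); v=(1,1)
4. t=2 → R at (7,2); v=(-1,1)
5. t=6 → T at (1,8); v=(-1,-1)

Final position: (1,8)
Wall sequence: TLBRT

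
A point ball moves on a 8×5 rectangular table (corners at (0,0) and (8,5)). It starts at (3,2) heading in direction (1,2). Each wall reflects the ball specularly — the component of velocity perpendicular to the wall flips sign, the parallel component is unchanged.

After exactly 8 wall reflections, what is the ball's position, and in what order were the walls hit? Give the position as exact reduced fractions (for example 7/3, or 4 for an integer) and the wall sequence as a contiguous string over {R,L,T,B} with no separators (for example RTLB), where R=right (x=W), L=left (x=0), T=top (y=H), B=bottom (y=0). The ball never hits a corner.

Final position: (1,0)
Wall sequence: TBRTBTLB

1. t=3/2 → T at (9/2,5); v=(1,-2)
2. t=5/2 → B at (7,0); v=(1,2)
3. t=1 → R at (8,2); v=(-1,2)
4. t=3/2 → T at (13/2,5); v=(-1,-2)
5. t=5/2 → B at (4,0); v=(-1,2)
6. t=5/2 → T at (3/2,5); v=(-1,-2)
7. t=3/2 → L at (0,2); v=(1,-2)
8. t=1 → B at (1,0); v=(1,2)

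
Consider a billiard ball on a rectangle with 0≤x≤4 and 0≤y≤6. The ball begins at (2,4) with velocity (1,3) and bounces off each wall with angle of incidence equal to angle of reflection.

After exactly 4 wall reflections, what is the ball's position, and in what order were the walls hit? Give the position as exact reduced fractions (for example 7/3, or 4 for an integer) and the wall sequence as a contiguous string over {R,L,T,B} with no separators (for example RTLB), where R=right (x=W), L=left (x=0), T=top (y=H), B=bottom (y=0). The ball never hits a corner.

1. t=2/3 → T at (8/3,6); v=(1,-3)
2. t=4/3 → R at (4,2); v=(-1,-3)
3. t=2/3 → B at (10/3,0); v=(-1,3)
4. t=2 → T at (4/3,6); v=(-1,-3)

Final position: (4/3,6)
Wall sequence: TRBT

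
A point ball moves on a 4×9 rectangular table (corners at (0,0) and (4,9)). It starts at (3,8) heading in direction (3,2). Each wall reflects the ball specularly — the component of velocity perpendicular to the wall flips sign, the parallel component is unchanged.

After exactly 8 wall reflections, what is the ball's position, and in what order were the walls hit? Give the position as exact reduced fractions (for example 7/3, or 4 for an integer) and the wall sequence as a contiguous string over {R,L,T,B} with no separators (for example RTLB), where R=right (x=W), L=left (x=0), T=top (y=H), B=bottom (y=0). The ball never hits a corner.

Final position: (0,4)
Wall sequence: RTLRLBRL

1. t=1/3 → R at (4,26/3); v=(-3,2)
2. t=1/6 → T at (7/2,9); v=(-3,-2)
3. t=7/6 → L at (0,20/3); v=(3,-2)
4. t=4/3 → R at (4,4); v=(-3,-2)
5. t=4/3 → L at (0,4/3); v=(3,-2)
6. t=2/3 → B at (2,0); v=(3,2)
7. t=2/3 → R at (4,4/3); v=(-3,2)
8. t=4/3 → L at (0,4); v=(3,2)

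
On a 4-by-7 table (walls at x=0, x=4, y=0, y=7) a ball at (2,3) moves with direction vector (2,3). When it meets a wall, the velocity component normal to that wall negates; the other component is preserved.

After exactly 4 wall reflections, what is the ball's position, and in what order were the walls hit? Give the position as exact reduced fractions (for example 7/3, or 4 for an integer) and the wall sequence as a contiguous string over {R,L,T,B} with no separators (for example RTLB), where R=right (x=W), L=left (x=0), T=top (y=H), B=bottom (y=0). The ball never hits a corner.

Final position: (4/3,0)
Wall sequence: RTLB

1. t=1 → R at (4,6); v=(-2,3)
2. t=1/3 → T at (10/3,7); v=(-2,-3)
3. t=5/3 → L at (0,2); v=(2,-3)
4. t=2/3 → B at (4/3,0); v=(2,3)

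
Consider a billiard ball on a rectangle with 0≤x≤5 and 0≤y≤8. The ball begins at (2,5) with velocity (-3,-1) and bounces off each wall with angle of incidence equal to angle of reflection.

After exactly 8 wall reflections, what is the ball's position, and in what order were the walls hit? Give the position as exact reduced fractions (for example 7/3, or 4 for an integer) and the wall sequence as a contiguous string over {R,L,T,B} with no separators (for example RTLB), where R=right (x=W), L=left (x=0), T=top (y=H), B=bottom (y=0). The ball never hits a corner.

1. t=2/3 → L at (0,13/3); v=(3,-1)
2. t=5/3 → R at (5,8/3); v=(-3,-1)
3. t=5/3 → L at (0,1); v=(3,-1)
4. t=1 → B at (3,0); v=(3,1)
5. t=2/3 → R at (5,2/3); v=(-3,1)
6. t=5/3 → L at (0,7/3); v=(3,1)
7. t=5/3 → R at (5,4); v=(-3,1)
8. t=5/3 → L at (0,17/3); v=(3,1)

Final position: (0,17/3)
Wall sequence: LRLBRLRL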